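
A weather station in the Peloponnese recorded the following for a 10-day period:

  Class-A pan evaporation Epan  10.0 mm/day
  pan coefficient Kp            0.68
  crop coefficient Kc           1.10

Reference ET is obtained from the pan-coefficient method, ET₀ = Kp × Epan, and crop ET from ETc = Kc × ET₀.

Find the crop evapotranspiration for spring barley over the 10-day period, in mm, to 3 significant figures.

74.8 mm

ET₀ = 0.68 × 10.0 = 6.8000 mm/d
ETc = Kc × ET₀ = 1.10 × 6.8000 = 7.4800 mm/d
Over 10 days: 7.4800 × 10 = 74.800 mm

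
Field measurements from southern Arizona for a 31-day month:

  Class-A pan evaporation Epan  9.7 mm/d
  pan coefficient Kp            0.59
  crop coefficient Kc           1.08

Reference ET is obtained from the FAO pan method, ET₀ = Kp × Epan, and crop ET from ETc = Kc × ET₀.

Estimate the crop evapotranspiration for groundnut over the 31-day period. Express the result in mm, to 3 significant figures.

ET₀ = 0.59 × 9.7 = 5.7230 mm/d
ETc = Kc × ET₀ = 1.08 × 5.7230 = 6.1808 mm/d
Over 31 days: 6.1808 × 31 = 191.605 mm

192 mm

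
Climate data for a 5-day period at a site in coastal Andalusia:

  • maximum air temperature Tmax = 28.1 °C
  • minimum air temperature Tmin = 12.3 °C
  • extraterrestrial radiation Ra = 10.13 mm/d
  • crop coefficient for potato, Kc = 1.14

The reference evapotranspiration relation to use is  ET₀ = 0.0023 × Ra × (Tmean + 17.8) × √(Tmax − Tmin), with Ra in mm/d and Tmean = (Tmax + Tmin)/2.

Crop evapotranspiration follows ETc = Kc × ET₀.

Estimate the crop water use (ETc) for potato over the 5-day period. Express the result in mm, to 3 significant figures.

20.1 mm

Tmean = (28.1 + 12.3)/2 = 20.20 °C
ET₀ = 0.0023 × 10.13 × (20.20 + 17.8) × √15.8 = 0.0023 × 10.13 × 38.00 × 3.9749 = 3.5192 mm/d
ETc = Kc × ET₀ = 1.14 × 3.5192 = 4.0119 mm/d
Over 5 days: 4.0119 × 5 = 20.060 mm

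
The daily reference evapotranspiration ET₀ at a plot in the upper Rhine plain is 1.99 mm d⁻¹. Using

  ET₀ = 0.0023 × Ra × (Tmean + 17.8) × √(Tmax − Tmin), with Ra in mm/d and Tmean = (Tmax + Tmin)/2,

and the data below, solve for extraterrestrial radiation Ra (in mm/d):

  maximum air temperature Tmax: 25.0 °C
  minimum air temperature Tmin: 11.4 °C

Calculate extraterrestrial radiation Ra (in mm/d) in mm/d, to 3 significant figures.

Tmean = 18.20 °C; √ΔT = 3.6878
Ra = ET₀ / [0.0023 × (Tmean+17.8) × √ΔT] = 1.99 / (0.0023 × 36.00 × 3.6878) = 6.517 mm/d

6.52 mm/d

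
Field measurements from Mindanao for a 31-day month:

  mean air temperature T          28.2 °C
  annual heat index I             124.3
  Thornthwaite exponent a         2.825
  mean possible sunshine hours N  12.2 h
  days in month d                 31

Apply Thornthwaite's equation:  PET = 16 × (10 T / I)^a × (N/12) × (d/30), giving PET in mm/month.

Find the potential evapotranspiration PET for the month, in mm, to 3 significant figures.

10T/I = 10 × 28.2 / 124.3 = 2.2687
(10T/I)^a = 2.2687^2.825 = 10.1174
Uncorrected PET = 16 × 10.1174 = 161.878 mm
Correction = (N/12)(d/30) = (12.2/12)(31/30) = 1.0506
PET = 161.878 × 1.0506 = 170.069 mm/month

170 mm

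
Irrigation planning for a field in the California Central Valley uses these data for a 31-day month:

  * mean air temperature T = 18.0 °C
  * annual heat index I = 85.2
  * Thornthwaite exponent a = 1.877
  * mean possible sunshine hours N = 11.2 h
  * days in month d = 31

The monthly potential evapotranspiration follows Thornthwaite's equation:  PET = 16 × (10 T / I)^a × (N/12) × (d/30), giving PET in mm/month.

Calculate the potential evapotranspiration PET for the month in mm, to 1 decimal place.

62.8 mm

10T/I = 10 × 18.0 / 85.2 = 2.1127
(10T/I)^a = 2.1127^1.877 = 4.0712
Uncorrected PET = 16 × 4.0712 = 65.139 mm
Correction = (N/12)(d/30) = (11.2/12)(31/30) = 0.9644
PET = 65.139 × 0.9644 = 62.820 mm/month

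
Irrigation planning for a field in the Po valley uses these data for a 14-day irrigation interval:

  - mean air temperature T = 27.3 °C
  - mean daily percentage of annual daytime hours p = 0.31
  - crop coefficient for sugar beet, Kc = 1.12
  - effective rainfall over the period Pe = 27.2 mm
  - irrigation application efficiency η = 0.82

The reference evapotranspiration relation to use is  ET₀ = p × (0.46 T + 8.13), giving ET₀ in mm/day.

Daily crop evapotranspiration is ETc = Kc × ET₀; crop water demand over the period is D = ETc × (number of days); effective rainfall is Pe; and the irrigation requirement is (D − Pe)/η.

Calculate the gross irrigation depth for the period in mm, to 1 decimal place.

89.5 mm

ET₀ = 0.31 × (0.46 × 27.3 + 8.13) = 0.31 × 20.688 = 6.4133 mm/d
ETc = Kc × ET₀ = 1.12 × 6.4133 = 7.1829 mm/d
Crop demand D = ETc × 14 d = 7.1829 × 14 = 100.561 mm
D − Pe = 100.561 − 27.2 = 73.361 mm
Gross irrigation = 73.361 / 0.82 = 89.465 mm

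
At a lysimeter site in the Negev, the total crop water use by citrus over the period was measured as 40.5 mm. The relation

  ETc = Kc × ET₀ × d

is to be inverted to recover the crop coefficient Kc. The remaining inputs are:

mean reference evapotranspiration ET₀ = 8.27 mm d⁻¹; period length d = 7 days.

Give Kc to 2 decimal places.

0.70

ETc = Kc × ET₀ × d  ⇒  Kc = ETc / (ET₀ × d)
Kc = 40.5 / (8.27 × 7) = 40.5 / 57.89 = 0.6996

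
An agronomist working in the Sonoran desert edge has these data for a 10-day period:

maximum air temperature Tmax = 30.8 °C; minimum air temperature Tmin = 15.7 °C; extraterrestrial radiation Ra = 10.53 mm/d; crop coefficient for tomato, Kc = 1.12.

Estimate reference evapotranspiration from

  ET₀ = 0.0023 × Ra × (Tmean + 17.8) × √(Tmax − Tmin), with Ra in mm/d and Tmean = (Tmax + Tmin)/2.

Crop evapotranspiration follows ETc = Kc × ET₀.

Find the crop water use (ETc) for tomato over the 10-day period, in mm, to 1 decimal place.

43.3 mm

Tmean = (30.8 + 15.7)/2 = 23.25 °C
ET₀ = 0.0023 × 10.53 × (23.25 + 17.8) × √15.1 = 0.0023 × 10.53 × 41.05 × 3.8859 = 3.8633 mm/d
ETc = Kc × ET₀ = 1.12 × 3.8633 = 4.3269 mm/d
Over 10 days: 4.3269 × 10 = 43.269 mm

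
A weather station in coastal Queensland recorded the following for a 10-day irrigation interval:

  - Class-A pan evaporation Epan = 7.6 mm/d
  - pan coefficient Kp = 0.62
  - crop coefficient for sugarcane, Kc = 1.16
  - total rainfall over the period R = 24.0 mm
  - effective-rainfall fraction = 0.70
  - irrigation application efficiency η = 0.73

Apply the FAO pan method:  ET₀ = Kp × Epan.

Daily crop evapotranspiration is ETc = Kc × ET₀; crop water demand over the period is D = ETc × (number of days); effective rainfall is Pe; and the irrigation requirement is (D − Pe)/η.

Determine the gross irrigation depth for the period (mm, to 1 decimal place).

ET₀ = 0.62 × 7.6 = 4.7120 mm/d
ETc = Kc × ET₀ = 1.16 × 4.7120 = 5.4659 mm/d
Crop demand D = ETc × 10 d = 5.4659 × 10 = 54.659 mm
Pe = 0.70 × 24.0 = 16.800 mm
D − Pe = 54.659 − 16.800 = 37.859 mm
Gross irrigation = 37.859 / 0.73 = 51.862 mm

51.9 mm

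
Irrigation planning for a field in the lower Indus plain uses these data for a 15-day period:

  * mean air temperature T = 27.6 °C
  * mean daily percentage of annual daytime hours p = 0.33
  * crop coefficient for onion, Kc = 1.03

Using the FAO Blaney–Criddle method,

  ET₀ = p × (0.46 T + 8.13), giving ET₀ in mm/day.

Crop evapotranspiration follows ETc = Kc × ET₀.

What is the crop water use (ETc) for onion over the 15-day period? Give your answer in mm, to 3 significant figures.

106 mm

ET₀ = 0.33 × (0.46 × 27.6 + 8.13) = 0.33 × 20.826 = 6.8726 mm/d
ETc = Kc × ET₀ = 1.03 × 6.8726 = 7.0788 mm/d
Over 15 days: 7.0788 × 15 = 106.182 mm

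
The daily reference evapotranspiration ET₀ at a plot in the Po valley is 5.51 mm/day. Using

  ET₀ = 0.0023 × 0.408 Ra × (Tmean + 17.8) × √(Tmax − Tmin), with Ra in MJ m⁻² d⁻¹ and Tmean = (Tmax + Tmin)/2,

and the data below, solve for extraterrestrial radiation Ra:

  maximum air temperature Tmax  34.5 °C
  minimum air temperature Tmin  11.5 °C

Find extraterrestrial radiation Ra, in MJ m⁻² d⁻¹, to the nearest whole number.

Tmean = (34.5+11.5)/2 = 23.00 °C; ΔT = 23.0
Ra = ET₀ / [0.0023 × 0.408 × (Tmean+17.8) × √ΔT]
   = 5.51 / (0.0023 × 0.408 × 40.80 × 4.7958) = 30.008 MJ m⁻² d⁻¹

30 MJ m⁻² d⁻¹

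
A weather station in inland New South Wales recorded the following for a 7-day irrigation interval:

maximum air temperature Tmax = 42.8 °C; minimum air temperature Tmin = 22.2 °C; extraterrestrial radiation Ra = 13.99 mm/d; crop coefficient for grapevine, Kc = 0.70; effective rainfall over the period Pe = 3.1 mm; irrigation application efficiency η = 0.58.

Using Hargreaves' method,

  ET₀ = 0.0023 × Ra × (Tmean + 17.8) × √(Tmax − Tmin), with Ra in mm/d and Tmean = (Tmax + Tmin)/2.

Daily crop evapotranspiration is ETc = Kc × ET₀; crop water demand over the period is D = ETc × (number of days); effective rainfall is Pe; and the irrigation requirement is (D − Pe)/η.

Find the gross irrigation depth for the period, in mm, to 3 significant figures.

56.7 mm

Tmean = (42.8 + 22.2)/2 = 32.50 °C
ET₀ = 0.0023 × 13.99 × (32.50 + 17.8) × √20.6 = 0.0023 × 13.99 × 50.30 × 4.5387 = 7.3459 mm/d
ETc = Kc × ET₀ = 0.70 × 7.3459 = 5.1421 mm/d
Crop demand D = ETc × 7 d = 5.1421 × 7 = 35.995 mm
D − Pe = 35.995 − 3.1 = 32.895 mm
Gross irrigation = 32.895 / 0.58 = 56.716 mm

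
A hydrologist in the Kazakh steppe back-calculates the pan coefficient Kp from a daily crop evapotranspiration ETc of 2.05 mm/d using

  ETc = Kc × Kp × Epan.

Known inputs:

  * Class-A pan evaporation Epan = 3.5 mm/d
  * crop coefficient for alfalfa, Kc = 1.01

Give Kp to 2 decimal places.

0.58

ETc = Kc × Kp × Epan  ⇒  Kp = ETc / (Kc × Epan)
Kp = 2.05 / (1.01 × 3.5) = 2.05 / 3.535 = 0.5799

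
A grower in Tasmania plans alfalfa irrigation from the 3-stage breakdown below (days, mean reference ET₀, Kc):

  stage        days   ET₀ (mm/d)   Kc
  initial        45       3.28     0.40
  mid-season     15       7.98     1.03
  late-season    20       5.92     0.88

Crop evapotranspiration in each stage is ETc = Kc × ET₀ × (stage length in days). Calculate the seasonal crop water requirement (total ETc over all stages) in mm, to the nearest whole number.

initial: 0.40 × 3.28 × 45 = 59.04 mm
mid-season: 1.03 × 7.98 × 15 = 123.29 mm
late-season: 0.88 × 5.92 × 20 = 104.19 mm
Seasonal total = 286.52 mm

287 mm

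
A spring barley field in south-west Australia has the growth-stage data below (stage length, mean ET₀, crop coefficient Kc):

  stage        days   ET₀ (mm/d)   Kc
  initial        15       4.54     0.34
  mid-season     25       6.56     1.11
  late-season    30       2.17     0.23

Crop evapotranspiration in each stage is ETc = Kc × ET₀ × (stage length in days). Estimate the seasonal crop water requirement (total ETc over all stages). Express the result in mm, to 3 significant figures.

220 mm

initial: 0.34 × 4.54 × 15 = 23.15 mm
mid-season: 1.11 × 6.56 × 25 = 182.04 mm
late-season: 0.23 × 2.17 × 30 = 14.97 mm
Seasonal total = 220.16 mm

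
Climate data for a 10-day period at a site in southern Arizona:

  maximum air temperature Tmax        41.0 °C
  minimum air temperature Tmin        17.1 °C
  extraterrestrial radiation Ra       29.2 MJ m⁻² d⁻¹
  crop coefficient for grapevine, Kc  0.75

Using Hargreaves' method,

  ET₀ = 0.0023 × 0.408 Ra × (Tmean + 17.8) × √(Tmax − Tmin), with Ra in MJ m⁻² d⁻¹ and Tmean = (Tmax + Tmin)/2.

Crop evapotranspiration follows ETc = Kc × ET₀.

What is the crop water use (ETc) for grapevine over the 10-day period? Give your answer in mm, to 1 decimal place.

Tmean = (41.0 + 17.1)/2 = 29.05 °C
0.408 Ra = 0.408 × 29.2 = 11.9136 mm/d equivalent
ET₀ = 0.0023 × 11.9136 × (29.05 + 17.8) × √23.9 = 0.0023 × 11.9136 × 46.85 × 4.8888 = 6.2760 mm/d
ETc = Kc × ET₀ = 0.75 × 6.2760 = 4.7070 mm/d
Over 10 days: 4.7070 × 10 = 47.070 mm

47.1 mm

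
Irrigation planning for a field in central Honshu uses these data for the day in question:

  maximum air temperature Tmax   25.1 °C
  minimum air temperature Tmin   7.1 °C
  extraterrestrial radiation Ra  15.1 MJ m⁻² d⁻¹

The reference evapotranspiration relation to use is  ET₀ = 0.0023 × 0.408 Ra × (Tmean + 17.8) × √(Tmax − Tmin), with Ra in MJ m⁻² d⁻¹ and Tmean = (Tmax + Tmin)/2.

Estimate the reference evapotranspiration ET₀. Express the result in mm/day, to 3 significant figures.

2.04 mm/day

Tmean = (25.1 + 7.1)/2 = 16.10 °C
0.408 Ra = 0.408 × 15.1 = 6.1608 mm/d equivalent
ET₀ = 0.0023 × 6.1608 × (16.10 + 17.8) × √18.0 = 0.0023 × 6.1608 × 33.90 × 4.2426 = 2.0380 mm/d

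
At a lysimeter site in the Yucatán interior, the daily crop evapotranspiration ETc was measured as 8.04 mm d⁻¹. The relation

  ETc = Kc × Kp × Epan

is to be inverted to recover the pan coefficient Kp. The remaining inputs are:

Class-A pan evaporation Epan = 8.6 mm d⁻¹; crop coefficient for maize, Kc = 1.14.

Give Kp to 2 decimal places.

ETc = Kc × Kp × Epan  ⇒  Kp = ETc / (Kc × Epan)
Kp = 8.04 / (1.14 × 8.6) = 8.04 / 9.804 = 0.8201

0.82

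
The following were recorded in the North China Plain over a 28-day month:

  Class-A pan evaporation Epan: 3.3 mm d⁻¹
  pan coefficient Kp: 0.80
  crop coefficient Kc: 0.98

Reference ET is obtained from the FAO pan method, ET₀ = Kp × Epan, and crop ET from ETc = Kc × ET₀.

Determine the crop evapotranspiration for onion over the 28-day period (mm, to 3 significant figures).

72.4 mm

ET₀ = 0.80 × 3.3 = 2.6400 mm/d
ETc = Kc × ET₀ = 0.98 × 2.6400 = 2.5872 mm/d
Over 28 days: 2.5872 × 28 = 72.442 mm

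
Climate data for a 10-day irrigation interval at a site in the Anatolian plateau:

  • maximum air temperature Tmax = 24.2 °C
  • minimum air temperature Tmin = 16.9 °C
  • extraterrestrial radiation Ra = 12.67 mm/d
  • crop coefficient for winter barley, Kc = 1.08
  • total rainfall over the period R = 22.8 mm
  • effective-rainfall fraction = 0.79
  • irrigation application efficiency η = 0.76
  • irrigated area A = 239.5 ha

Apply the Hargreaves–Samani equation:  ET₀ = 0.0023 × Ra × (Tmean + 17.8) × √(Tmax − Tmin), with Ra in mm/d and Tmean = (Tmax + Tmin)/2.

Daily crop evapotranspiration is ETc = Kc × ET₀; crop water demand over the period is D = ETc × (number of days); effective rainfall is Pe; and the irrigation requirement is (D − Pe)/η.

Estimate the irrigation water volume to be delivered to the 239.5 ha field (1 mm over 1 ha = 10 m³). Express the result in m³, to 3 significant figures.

46000 m³

Tmean = (24.2 + 16.9)/2 = 20.55 °C
ET₀ = 0.0023 × 12.67 × (20.55 + 17.8) × √7.3 = 0.0023 × 12.67 × 38.35 × 2.7019 = 3.0195 mm/d
ETc = Kc × ET₀ = 1.08 × 3.0195 = 3.2611 mm/d
Crop demand D = ETc × 10 d = 3.2611 × 10 = 32.611 mm
Pe = 0.79 × 22.8 = 18.012 mm
D − Pe = 32.611 − 18.012 = 14.599 mm
Gross irrigation = 14.599 / 0.76 = 19.209 mm
Volume = 19.209 mm × 239.5 ha × 10 = 46005.6 m³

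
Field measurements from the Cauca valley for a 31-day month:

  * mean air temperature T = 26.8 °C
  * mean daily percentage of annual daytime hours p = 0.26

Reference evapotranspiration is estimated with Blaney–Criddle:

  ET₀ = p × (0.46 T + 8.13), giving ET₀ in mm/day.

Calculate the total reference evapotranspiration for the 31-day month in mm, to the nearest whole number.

ET₀ = 0.26 × (0.46 × 26.8 + 8.13) = 0.26 × 20.458 = 5.3191 mm/d
Monthly total = 5.3191 × 31 = 164.892 mm

165 mm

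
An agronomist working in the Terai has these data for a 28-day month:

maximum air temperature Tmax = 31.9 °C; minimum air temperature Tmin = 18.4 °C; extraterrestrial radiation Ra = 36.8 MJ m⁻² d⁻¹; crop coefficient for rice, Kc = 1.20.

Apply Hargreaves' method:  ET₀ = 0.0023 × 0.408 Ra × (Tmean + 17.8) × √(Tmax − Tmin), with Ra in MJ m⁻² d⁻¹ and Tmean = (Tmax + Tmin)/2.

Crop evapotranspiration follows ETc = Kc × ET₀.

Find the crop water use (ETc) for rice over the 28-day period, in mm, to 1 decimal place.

183.1 mm

Tmean = (31.9 + 18.4)/2 = 25.15 °C
0.408 Ra = 0.408 × 36.8 = 15.0144 mm/d equivalent
ET₀ = 0.0023 × 15.0144 × (25.15 + 17.8) × √13.5 = 0.0023 × 15.0144 × 42.95 × 3.6742 = 5.4496 mm/d
ETc = Kc × ET₀ = 1.20 × 5.4496 = 6.5395 mm/d
Over 28 days: 6.5395 × 28 = 183.106 mm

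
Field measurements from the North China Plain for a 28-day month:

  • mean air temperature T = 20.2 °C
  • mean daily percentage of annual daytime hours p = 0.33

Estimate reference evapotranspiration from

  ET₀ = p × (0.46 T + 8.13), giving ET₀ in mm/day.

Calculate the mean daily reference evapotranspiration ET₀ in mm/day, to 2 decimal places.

5.75 mm/day

ET₀ = 0.33 × (0.46 × 20.2 + 8.13) = 0.33 × 17.422 = 5.7493 mm/d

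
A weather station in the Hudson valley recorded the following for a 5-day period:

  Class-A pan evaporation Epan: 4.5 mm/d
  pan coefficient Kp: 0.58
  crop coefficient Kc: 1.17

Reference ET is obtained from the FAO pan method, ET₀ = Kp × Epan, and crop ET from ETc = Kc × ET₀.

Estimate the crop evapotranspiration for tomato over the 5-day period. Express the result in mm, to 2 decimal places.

ET₀ = 0.58 × 4.5 = 2.6100 mm/d
ETc = Kc × ET₀ = 1.17 × 2.6100 = 3.0537 mm/d
Over 5 days: 3.0537 × 5 = 15.269 mm

15.27 mm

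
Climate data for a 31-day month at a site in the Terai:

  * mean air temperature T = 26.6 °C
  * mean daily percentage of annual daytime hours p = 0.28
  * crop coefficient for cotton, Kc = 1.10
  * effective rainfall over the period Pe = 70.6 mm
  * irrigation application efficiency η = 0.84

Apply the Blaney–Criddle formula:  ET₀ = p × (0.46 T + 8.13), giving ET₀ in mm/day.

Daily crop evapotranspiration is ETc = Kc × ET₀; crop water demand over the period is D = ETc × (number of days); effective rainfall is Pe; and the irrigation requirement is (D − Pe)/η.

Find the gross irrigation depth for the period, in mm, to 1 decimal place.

ET₀ = 0.28 × (0.46 × 26.6 + 8.13) = 0.28 × 20.366 = 5.7025 mm/d
ETc = Kc × ET₀ = 1.10 × 5.7025 = 6.2728 mm/d
Crop demand D = ETc × 31 d = 6.2728 × 31 = 194.457 mm
D − Pe = 194.457 − 70.6 = 123.857 mm
Gross irrigation = 123.857 / 0.84 = 147.449 mm

147.4 mm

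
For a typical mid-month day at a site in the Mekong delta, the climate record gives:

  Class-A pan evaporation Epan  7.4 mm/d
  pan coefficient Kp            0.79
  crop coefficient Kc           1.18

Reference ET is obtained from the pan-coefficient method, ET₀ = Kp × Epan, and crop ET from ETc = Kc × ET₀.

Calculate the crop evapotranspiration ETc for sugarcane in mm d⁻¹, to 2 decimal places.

6.90 mm d⁻¹

ET₀ = 0.79 × 7.4 = 5.8460 mm/d
ETc = Kc × ET₀ = 1.18 × 5.8460 = 6.8983 mm/d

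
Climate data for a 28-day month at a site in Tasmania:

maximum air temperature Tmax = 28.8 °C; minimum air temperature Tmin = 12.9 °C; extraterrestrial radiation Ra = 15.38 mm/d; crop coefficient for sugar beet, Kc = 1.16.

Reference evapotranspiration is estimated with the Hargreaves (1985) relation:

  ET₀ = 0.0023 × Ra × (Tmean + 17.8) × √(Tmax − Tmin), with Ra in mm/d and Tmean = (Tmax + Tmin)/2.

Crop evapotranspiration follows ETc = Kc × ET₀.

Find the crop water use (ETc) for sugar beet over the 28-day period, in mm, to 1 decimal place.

Tmean = (28.8 + 12.9)/2 = 20.85 °C
ET₀ = 0.0023 × 15.38 × (20.85 + 17.8) × √15.9 = 0.0023 × 15.38 × 38.65 × 3.9875 = 5.4517 mm/d
ETc = Kc × ET₀ = 1.16 × 5.4517 = 6.3240 mm/d
Over 28 days: 6.3240 × 28 = 177.072 mm

177.1 mm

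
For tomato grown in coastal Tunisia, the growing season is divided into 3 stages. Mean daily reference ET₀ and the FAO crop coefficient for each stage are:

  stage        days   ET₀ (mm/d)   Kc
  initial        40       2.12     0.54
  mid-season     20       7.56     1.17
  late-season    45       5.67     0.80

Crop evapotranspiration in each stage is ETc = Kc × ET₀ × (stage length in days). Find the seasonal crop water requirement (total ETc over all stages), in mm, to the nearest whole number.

initial: 0.54 × 2.12 × 40 = 45.79 mm
mid-season: 1.17 × 7.56 × 20 = 176.90 mm
late-season: 0.80 × 5.67 × 45 = 204.12 mm
Seasonal total = 426.81 mm

427 mm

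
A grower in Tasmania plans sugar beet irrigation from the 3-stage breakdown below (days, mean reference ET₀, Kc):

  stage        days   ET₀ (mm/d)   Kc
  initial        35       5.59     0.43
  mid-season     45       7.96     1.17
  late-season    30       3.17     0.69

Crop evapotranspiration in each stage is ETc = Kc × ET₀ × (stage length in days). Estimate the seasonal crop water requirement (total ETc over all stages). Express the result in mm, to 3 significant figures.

569 mm

initial: 0.43 × 5.59 × 35 = 84.13 mm
mid-season: 1.17 × 7.96 × 45 = 419.09 mm
late-season: 0.69 × 3.17 × 30 = 65.62 mm
Seasonal total = 568.84 mm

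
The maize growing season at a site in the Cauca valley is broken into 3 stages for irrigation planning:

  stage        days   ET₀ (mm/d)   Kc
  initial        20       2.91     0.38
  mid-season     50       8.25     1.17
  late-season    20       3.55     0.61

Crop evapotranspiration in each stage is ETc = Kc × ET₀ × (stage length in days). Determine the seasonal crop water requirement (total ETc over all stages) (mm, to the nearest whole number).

548 mm

initial: 0.38 × 2.91 × 20 = 22.12 mm
mid-season: 1.17 × 8.25 × 50 = 482.63 mm
late-season: 0.61 × 3.55 × 20 = 43.31 mm
Seasonal total = 548.06 mm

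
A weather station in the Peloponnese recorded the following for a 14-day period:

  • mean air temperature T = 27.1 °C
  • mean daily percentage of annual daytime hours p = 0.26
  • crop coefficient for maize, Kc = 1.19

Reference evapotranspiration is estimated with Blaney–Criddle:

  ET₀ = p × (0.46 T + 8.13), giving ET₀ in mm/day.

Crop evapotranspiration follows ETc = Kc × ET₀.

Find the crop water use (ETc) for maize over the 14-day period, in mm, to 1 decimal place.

89.2 mm

ET₀ = 0.26 × (0.46 × 27.1 + 8.13) = 0.26 × 20.596 = 5.3550 mm/d
ETc = Kc × ET₀ = 1.19 × 5.3550 = 6.3725 mm/d
Over 14 days: 6.3725 × 14 = 89.215 mm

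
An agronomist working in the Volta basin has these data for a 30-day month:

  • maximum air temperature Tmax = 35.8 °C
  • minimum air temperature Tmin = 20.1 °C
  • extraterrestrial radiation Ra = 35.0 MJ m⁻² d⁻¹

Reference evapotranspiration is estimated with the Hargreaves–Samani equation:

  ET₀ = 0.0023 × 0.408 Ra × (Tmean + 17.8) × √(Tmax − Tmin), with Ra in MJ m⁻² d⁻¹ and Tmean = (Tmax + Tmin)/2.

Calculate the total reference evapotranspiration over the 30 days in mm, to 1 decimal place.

178.6 mm

Tmean = (35.8 + 20.1)/2 = 27.95 °C
0.408 Ra = 0.408 × 35.0 = 14.2800 mm/d equivalent
ET₀ = 0.0023 × 14.2800 × (27.95 + 17.8) × √15.7 = 0.0023 × 14.2800 × 45.75 × 3.9623 = 5.9538 mm/d
Over 30 days: 5.9538 × 30 = 178.614 mm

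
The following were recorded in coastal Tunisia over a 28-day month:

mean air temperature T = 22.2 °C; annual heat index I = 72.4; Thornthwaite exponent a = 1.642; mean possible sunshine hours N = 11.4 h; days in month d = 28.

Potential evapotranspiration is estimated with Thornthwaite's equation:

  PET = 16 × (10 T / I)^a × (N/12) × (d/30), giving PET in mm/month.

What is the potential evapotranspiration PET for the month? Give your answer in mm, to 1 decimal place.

10T/I = 10 × 22.2 / 72.4 = 3.0663
(10T/I)^a = 3.0663^1.642 = 6.2954
Uncorrected PET = 16 × 6.2954 = 100.726 mm
Correction = (N/12)(d/30) = (11.4/12)(28/30) = 0.8867
PET = 100.726 × 0.8867 = 89.314 mm/month

89.3 mm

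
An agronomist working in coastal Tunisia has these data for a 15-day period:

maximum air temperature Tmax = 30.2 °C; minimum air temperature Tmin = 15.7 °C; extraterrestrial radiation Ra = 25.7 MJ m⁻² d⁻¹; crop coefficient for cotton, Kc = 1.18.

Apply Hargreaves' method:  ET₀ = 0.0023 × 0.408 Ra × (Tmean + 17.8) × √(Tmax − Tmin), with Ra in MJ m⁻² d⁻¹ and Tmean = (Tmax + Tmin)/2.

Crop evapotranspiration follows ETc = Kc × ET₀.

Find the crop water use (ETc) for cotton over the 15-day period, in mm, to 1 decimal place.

Tmean = (30.2 + 15.7)/2 = 22.95 °C
0.408 Ra = 0.408 × 25.7 = 10.4856 mm/d equivalent
ET₀ = 0.0023 × 10.4856 × (22.95 + 17.8) × √14.5 = 0.0023 × 10.4856 × 40.75 × 3.8079 = 3.7423 mm/d
ETc = Kc × ET₀ = 1.18 × 3.7423 = 4.4159 mm/d
Over 15 days: 4.4159 × 15 = 66.239 mm

66.2 mm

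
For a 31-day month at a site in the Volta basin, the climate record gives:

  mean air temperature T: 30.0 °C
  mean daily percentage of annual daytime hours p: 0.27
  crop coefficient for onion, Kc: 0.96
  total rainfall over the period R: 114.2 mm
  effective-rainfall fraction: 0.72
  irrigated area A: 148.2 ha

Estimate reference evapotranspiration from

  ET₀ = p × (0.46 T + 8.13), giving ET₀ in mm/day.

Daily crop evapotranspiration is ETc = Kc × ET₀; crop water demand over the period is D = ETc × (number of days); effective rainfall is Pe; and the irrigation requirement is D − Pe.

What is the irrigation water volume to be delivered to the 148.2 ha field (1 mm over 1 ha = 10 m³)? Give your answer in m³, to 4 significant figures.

139300 m³

ET₀ = 0.27 × (0.46 × 30.0 + 8.13) = 0.27 × 21.930 = 5.9211 mm/d
ETc = Kc × ET₀ = 0.96 × 5.9211 = 5.6843 mm/d
Crop demand D = ETc × 31 d = 5.6843 × 31 = 176.213 mm
Pe = 0.72 × 114.2 = 82.224 mm
D − Pe = 176.213 − 82.224 = 93.989 mm
Volume = 93.989 mm × 148.2 ha × 10 = 139291.7 m³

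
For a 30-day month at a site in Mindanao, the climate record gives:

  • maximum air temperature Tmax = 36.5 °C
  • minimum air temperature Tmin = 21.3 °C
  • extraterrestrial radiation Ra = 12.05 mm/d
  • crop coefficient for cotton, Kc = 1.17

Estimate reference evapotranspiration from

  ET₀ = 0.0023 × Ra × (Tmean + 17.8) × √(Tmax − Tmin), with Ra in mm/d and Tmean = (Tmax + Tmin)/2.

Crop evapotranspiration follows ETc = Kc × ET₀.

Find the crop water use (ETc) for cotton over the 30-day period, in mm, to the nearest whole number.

177 mm

Tmean = (36.5 + 21.3)/2 = 28.90 °C
ET₀ = 0.0023 × 12.05 × (28.90 + 17.8) × √15.2 = 0.0023 × 12.05 × 46.70 × 3.8987 = 5.0461 mm/d
ETc = Kc × ET₀ = 1.17 × 5.0461 = 5.9039 mm/d
Over 30 days: 5.9039 × 30 = 177.117 mm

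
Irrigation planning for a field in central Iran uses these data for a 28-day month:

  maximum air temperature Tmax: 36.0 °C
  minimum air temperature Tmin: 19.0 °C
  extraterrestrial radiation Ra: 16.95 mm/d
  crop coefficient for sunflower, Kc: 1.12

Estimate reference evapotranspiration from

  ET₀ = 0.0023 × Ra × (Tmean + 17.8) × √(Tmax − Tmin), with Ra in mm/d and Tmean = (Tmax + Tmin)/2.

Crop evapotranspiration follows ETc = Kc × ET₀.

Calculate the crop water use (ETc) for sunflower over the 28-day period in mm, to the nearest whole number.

Tmean = (36.0 + 19.0)/2 = 27.50 °C
ET₀ = 0.0023 × 16.95 × (27.50 + 17.8) × √17.0 = 0.0023 × 16.95 × 45.30 × 4.1231 = 7.2815 mm/d
ETc = Kc × ET₀ = 1.12 × 7.2815 = 8.1553 mm/d
Over 28 days: 8.1553 × 28 = 228.348 mm

228 mm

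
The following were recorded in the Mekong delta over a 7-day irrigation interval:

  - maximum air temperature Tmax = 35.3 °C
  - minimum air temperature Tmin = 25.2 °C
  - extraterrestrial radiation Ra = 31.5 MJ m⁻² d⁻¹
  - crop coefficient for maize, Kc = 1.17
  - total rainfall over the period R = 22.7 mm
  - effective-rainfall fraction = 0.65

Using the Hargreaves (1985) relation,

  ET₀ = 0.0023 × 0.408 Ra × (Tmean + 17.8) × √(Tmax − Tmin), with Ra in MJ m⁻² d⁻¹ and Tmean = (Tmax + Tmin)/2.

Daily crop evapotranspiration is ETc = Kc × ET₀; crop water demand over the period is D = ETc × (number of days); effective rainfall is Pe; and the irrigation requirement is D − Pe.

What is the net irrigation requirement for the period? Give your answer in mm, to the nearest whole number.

Tmean = (35.3 + 25.2)/2 = 30.25 °C
0.408 Ra = 0.408 × 31.5 = 12.8520 mm/d equivalent
ET₀ = 0.0023 × 12.8520 × (30.25 + 17.8) × √10.1 = 0.0023 × 12.8520 × 48.05 × 3.1780 = 4.5138 mm/d
ETc = Kc × ET₀ = 1.17 × 4.5138 = 5.2811 mm/d
Crop demand D = ETc × 7 d = 5.2811 × 7 = 36.968 mm
Pe = 0.65 × 22.7 = 14.755 mm
D − Pe = 36.968 − 14.755 = 22.213 mm

22 mm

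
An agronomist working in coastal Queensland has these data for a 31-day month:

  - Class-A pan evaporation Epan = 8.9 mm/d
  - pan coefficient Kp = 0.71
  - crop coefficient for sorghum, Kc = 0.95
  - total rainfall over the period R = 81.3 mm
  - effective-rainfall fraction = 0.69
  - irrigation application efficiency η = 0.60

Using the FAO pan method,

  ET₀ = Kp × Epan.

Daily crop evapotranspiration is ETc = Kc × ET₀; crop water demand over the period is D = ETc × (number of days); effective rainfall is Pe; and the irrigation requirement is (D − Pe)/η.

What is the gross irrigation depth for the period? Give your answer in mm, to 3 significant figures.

ET₀ = 0.71 × 8.9 = 6.3190 mm/d
ETc = Kc × ET₀ = 0.95 × 6.3190 = 6.0031 mm/d
Crop demand D = ETc × 31 d = 6.0031 × 31 = 186.096 mm
Pe = 0.69 × 81.3 = 56.097 mm
D − Pe = 186.096 − 56.097 = 129.999 mm
Gross irrigation = 129.999 / 0.60 = 216.665 mm

217 mm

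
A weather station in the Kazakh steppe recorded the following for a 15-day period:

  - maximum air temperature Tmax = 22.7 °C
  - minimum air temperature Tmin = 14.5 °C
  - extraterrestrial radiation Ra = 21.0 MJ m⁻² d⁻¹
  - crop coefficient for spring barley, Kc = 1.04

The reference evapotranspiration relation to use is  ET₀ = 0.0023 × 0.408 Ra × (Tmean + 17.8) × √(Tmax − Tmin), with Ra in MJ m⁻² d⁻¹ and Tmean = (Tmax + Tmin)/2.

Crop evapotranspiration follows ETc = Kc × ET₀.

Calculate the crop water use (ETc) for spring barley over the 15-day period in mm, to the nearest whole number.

Tmean = (22.7 + 14.5)/2 = 18.60 °C
0.408 Ra = 0.408 × 21.0 = 8.5680 mm/d equivalent
ET₀ = 0.0023 × 8.5680 × (18.60 + 17.8) × √8.2 = 0.0023 × 8.5680 × 36.40 × 2.8636 = 2.0541 mm/d
ETc = Kc × ET₀ = 1.04 × 2.0541 = 2.1363 mm/d
Over 15 days: 2.1363 × 15 = 32.045 mm

32 mm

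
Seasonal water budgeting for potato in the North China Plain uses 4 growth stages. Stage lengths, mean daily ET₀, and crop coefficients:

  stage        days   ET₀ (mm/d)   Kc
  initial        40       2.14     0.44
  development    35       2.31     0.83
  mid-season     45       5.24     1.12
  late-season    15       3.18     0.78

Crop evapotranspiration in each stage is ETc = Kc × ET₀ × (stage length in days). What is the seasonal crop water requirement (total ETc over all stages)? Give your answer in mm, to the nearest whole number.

initial: 0.44 × 2.14 × 40 = 37.66 mm
development: 0.83 × 2.31 × 35 = 67.11 mm
mid-season: 1.12 × 5.24 × 45 = 264.10 mm
late-season: 0.78 × 3.18 × 15 = 37.21 mm
Seasonal total = 406.08 mm

406 mm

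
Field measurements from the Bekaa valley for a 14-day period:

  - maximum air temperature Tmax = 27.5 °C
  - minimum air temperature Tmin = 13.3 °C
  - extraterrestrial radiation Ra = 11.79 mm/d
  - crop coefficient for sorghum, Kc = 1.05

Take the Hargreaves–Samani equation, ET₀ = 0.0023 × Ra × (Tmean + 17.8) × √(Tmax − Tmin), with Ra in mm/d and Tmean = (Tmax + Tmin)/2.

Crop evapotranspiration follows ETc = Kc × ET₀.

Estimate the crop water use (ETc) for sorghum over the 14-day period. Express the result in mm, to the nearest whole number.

57 mm

Tmean = (27.5 + 13.3)/2 = 20.40 °C
ET₀ = 0.0023 × 11.79 × (20.40 + 17.8) × √14.2 = 0.0023 × 11.79 × 38.20 × 3.7683 = 3.9035 mm/d
ETc = Kc × ET₀ = 1.05 × 3.9035 = 4.0987 mm/d
Over 14 days: 4.0987 × 14 = 57.382 mm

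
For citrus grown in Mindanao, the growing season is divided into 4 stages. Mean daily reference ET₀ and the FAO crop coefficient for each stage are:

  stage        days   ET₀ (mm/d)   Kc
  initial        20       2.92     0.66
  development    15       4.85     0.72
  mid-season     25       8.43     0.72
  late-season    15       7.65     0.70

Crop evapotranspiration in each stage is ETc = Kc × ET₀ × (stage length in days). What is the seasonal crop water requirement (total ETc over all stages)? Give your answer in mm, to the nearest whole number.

initial: 0.66 × 2.92 × 20 = 38.54 mm
development: 0.72 × 4.85 × 15 = 52.38 mm
mid-season: 0.72 × 8.43 × 25 = 151.74 mm
late-season: 0.70 × 7.65 × 15 = 80.33 mm
Seasonal total = 322.99 mm

323 mm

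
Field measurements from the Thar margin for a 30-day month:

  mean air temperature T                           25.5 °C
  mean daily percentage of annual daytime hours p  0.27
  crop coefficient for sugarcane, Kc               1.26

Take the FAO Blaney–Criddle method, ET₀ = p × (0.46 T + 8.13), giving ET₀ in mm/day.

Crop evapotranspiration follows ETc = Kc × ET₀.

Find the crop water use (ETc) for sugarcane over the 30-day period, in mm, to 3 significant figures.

ET₀ = 0.27 × (0.46 × 25.5 + 8.13) = 0.27 × 19.860 = 5.3622 mm/d
ETc = Kc × ET₀ = 1.26 × 5.3622 = 6.7564 mm/d
Over 30 days: 6.7564 × 30 = 202.692 mm

203 mm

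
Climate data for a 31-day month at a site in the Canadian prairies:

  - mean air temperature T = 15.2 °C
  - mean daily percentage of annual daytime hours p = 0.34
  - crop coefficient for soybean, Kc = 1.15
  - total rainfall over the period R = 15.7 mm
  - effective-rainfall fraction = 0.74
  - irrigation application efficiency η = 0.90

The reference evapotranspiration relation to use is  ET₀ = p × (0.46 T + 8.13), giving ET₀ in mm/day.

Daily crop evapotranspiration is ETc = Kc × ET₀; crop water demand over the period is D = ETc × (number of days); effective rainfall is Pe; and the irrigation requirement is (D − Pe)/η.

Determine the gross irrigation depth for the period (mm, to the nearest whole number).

191 mm

ET₀ = 0.34 × (0.46 × 15.2 + 8.13) = 0.34 × 15.122 = 5.1415 mm/d
ETc = Kc × ET₀ = 1.15 × 5.1415 = 5.9127 mm/d
Crop demand D = ETc × 31 d = 5.9127 × 31 = 183.294 mm
Pe = 0.74 × 15.7 = 11.618 mm
D − Pe = 183.294 − 11.618 = 171.676 mm
Gross irrigation = 171.676 / 0.90 = 190.751 mm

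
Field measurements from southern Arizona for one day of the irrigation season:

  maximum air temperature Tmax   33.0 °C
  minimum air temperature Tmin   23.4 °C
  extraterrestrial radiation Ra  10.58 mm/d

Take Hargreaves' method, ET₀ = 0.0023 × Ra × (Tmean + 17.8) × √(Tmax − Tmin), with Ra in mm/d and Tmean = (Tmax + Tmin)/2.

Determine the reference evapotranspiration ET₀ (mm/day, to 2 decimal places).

3.47 mm/day

Tmean = (33.0 + 23.4)/2 = 28.20 °C
ET₀ = 0.0023 × 10.58 × (28.20 + 17.8) × √9.6 = 0.0023 × 10.58 × 46.00 × 3.0984 = 3.4682 mm/d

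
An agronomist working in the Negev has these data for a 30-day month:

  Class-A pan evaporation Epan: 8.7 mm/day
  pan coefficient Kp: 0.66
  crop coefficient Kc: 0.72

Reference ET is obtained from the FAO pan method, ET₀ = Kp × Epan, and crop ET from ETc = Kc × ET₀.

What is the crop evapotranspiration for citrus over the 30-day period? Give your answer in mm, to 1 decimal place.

ET₀ = 0.66 × 8.7 = 5.7420 mm/d
ETc = Kc × ET₀ = 0.72 × 5.7420 = 4.1342 mm/d
Over 30 days: 4.1342 × 30 = 124.026 mm

124.0 mm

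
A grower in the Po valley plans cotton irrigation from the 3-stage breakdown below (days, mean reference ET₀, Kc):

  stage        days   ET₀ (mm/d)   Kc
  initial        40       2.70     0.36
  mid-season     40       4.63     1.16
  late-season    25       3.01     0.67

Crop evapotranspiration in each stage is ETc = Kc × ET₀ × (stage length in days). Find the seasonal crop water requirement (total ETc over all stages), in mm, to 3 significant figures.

initial: 0.36 × 2.70 × 40 = 38.88 mm
mid-season: 1.16 × 4.63 × 40 = 214.83 mm
late-season: 0.67 × 3.01 × 25 = 50.42 mm
Seasonal total = 304.13 mm

304 mm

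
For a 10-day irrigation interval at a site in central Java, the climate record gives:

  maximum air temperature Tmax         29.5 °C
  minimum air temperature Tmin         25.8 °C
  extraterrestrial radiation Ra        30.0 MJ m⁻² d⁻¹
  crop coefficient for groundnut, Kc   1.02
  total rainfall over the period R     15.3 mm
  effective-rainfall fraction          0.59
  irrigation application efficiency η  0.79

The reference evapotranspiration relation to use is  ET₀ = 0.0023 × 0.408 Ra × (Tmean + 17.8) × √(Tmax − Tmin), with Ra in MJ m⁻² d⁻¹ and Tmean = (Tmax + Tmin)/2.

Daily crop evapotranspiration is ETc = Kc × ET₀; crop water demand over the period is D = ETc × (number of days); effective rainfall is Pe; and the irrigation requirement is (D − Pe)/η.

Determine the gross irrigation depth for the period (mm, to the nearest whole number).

20 mm

Tmean = (29.5 + 25.8)/2 = 27.65 °C
0.408 Ra = 0.408 × 30.0 = 12.2400 mm/d equivalent
ET₀ = 0.0023 × 12.2400 × (27.65 + 17.8) × √3.7 = 0.0023 × 12.2400 × 45.45 × 1.9235 = 2.4611 mm/d
ETc = Kc × ET₀ = 1.02 × 2.4611 = 2.5103 mm/d
Crop demand D = ETc × 10 d = 2.5103 × 10 = 25.103 mm
Pe = 0.59 × 15.3 = 9.027 mm
D − Pe = 25.103 − 9.027 = 16.076 mm
Gross irrigation = 16.076 / 0.79 = 20.349 mm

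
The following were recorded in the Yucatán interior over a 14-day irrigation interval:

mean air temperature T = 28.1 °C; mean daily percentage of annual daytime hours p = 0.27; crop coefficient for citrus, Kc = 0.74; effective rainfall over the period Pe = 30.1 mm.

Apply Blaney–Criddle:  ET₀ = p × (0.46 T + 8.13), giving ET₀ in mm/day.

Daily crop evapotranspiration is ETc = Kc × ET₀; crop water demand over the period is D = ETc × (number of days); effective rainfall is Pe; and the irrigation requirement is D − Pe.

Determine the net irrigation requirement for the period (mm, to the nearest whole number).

29 mm

ET₀ = 0.27 × (0.46 × 28.1 + 8.13) = 0.27 × 21.056 = 5.6851 mm/d
ETc = Kc × ET₀ = 0.74 × 5.6851 = 4.2070 mm/d
Crop demand D = ETc × 14 d = 4.2070 × 14 = 58.898 mm
D − Pe = 58.898 − 30.1 = 28.798 mm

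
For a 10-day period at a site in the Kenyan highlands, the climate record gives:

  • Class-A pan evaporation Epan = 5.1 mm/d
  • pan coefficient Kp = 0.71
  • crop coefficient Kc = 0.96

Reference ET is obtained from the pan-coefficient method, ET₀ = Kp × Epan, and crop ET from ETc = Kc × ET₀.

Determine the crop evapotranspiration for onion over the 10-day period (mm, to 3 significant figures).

ET₀ = 0.71 × 5.1 = 3.6210 mm/d
ETc = Kc × ET₀ = 0.96 × 3.6210 = 3.4762 mm/d
Over 10 days: 3.4762 × 10 = 34.762 mm

34.8 mm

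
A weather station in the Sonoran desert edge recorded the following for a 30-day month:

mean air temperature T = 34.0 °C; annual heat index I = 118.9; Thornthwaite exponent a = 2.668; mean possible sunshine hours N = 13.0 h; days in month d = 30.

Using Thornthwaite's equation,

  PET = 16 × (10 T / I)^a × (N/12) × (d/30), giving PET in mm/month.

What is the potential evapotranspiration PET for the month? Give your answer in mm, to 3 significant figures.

10T/I = 10 × 34.0 / 118.9 = 2.8595
(10T/I)^a = 2.8595^2.668 = 16.4961
Uncorrected PET = 16 × 16.4961 = 263.938 mm
Correction = (N/12)(d/30) = (13.0/12)(30/30) = 1.0833
PET = 263.938 × 1.0833 = 285.924 mm/month

286 mm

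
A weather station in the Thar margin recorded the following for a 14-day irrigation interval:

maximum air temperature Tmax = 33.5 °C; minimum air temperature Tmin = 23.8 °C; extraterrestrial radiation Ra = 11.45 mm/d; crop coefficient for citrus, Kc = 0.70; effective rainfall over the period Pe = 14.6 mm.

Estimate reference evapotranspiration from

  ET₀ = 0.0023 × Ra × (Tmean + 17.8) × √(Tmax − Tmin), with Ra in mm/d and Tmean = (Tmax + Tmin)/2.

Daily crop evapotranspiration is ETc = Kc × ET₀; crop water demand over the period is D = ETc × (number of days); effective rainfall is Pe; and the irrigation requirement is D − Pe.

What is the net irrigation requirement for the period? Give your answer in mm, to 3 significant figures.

Tmean = (33.5 + 23.8)/2 = 28.65 °C
ET₀ = 0.0023 × 11.45 × (28.65 + 17.8) × √9.7 = 0.0023 × 11.45 × 46.45 × 3.1145 = 3.8098 mm/d
ETc = Kc × ET₀ = 0.70 × 3.8098 = 2.6669 mm/d
Crop demand D = ETc × 14 d = 2.6669 × 14 = 37.337 mm
D − Pe = 37.337 − 14.6 = 22.737 mm

22.7 mm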